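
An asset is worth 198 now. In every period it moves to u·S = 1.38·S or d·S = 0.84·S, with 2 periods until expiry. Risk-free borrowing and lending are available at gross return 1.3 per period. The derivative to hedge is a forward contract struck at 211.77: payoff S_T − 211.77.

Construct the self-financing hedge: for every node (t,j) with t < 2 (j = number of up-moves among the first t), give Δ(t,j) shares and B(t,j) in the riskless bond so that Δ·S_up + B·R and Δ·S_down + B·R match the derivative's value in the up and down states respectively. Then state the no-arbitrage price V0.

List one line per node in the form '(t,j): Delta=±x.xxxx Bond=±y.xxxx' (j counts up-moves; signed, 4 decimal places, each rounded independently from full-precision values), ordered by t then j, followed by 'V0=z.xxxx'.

(0,0): Delta=1.0000 Bond=-125.3077
(1,0): Delta=1.0000 Bond=-162.9000
(1,1): Delta=1.0000 Bond=-162.9000
V0=72.6923

No-arbitrage ⇒ martingale measure with p* = (R−d)/(u−d) = 0.8519.
At expiry t=2: V(2,0)=-72.0612, V(2,1)=17.7516, V(2,2)=165.3012
Node (1,0) S=166.3200: V=(p*·17.7516+(1−p*)·-72.0612)/1.3=3.4200; Δ=(17.7516−-72.0612)/(229.5216−139.7088)=1.0000; B=V−Δ·S=-162.9000
Node (1,1) S=273.2400: V=(p*·165.3012+(1−p*)·17.7516)/1.3=110.3400; Δ=(165.3012−17.7516)/(377.0712−229.5216)=1.0000; B=V−Δ·S=-162.9000
Node (0,0) S=198.0000: V=(p*·110.3400+(1−p*)·3.4200)/1.3=72.6923; Δ=(110.3400−3.4200)/(273.2400−166.3200)=1.0000; B=V−Δ·S=-125.3077
Self-financing check: at every node Δ·S+B equals the discounted successor values.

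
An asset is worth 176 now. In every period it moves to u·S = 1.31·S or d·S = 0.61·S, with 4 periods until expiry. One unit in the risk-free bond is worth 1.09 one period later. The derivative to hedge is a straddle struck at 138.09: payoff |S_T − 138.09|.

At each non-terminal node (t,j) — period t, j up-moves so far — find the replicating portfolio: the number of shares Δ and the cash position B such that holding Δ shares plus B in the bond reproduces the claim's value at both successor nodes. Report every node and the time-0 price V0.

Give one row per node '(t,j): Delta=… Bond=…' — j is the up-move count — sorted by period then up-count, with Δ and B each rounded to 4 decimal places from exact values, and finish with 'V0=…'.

(0,0): Delta=0.6933 Bond=-21.7822
(1,0): Delta=0.0876 Bond=41.2844
(1,1): Delta=0.8226 Bond=-53.5466
(2,0): Delta=-1.0000 Bond=116.2276
(2,1): Delta=0.3197 Bond=12.3540
(2,2): Delta=0.9299 Bond=-90.7790
(3,0): Delta=-1.0000 Bond=126.6881
(3,1): Delta=-1.0000 Bond=126.6881
(3,2): Delta=0.6014 Bond=-38.4277
(3,3): Delta=1.0000 Bond=-126.6881
V0=100.2400

The replicating-portfolio and risk-neutral prices coincide; use p* = (1.09−0.61)/(1.31−0.61) = 0.6857 for the latter.
At expiry t=4: V(4,0)=113.7213, V(4,1)=85.7573, V(4,2)=25.7033, V(4,3)=103.2650, V(4,4)=380.2299
Node (3,0) S=39.9487: V=(p*·85.7573+(1−p*)·113.7213)/1.09=86.7394; Δ=(85.7573−113.7213)/(52.3327−24.3687)=-1.0000; B=V−Δ·S=126.6881
Node (3,1) S=85.7914: V=(p*·25.7033+(1−p*)·85.7573)/1.09=40.8967; Δ=(25.7033−85.7573)/(112.3867−52.3327)=-1.0000; B=V−Δ·S=126.6881
Node (3,2) S=184.2405: V=(p*·103.2650+(1−p*)·25.7033)/1.09=72.3748; Δ=(103.2650−25.7033)/(241.3550−112.3867)=0.6014; B=V−Δ·S=-38.4277
Node (3,3) S=395.6640: V=(p*·380.2299+(1−p*)·103.2650)/1.09=268.9759; Δ=(380.2299−103.2650)/(518.3199−241.3550)=1.0000; B=V−Δ·S=-126.6881
Node (2,0) S=65.4896: V=(p*·40.8967+(1−p*)·86.7394)/1.09=50.7380; Δ=(40.8967−86.7394)/(85.7914−39.9487)=-1.0000; B=V−Δ·S=116.2276
Node (2,1) S=140.6416: V=(p*·72.3748+(1−p*)·40.8967)/1.09=57.3226; Δ=(72.3748−40.8967)/(184.2405−85.7914)=0.3197; B=V−Δ·S=12.3540
Node (2,2) S=302.0336: V=(p*·268.9759+(1−p*)·72.3748)/1.09=190.0798; Δ=(268.9759−72.3748)/(395.6640−184.2405)=0.9299; B=V−Δ·S=-90.7790
Node (1,0) S=107.3600: V=(p*·57.3226+(1−p*)·50.7380)/1.09=50.6910; Δ=(57.3226−50.7380)/(140.6416−65.4896)=0.0876; B=V−Δ·S=41.2844
Node (1,1) S=230.5600: V=(p*·190.0798+(1−p*)·57.3226)/1.09=136.1065; Δ=(190.0798−57.3226)/(302.0336−140.6416)=0.8226; B=V−Δ·S=-53.5466
Node (0,0) S=176.0000: V=(p*·136.1065+(1−p*)·50.6910)/1.09=100.2400; Δ=(136.1065−50.6910)/(230.5600−107.3600)=0.6933; B=V−Δ·S=-21.7822
Root portfolio cost Δ·176+B reproduces V0=100.2400.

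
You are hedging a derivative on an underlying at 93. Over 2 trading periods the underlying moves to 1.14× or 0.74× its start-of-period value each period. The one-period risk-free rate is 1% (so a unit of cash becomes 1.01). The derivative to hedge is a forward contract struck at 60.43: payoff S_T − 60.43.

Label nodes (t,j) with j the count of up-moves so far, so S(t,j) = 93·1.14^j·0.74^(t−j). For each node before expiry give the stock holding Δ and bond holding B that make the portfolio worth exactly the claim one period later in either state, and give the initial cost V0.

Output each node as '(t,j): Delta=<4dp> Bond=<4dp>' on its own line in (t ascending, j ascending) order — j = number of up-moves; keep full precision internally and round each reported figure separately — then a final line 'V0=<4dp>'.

(0,0): Delta=1.0000 Bond=-59.2393
(1,0): Delta=1.0000 Bond=-59.8317
(1,1): Delta=1.0000 Bond=-59.8317
V0=33.7607

Under the risk-neutral measure, an up-move has probability p* = (R−d)/(u−d) = 0.6750 and values discount at R = 1.01.
At expiry t=2: V(2,0)=-9.5032, V(2,1)=18.0248, V(2,2)=60.4328
(1,0): S=68.8200. Δ = (V_up−V_dn)/(S_up−S_dn) = (18.0248−-9.5032)/(78.4548−50.9268) = 1.0000. V = [p*·18.0248 + (1−p*)·-9.5032]/1.01 = 8.9883. B = V − Δ·S = -59.8317.
(1,1): S=106.0200. Δ = (V_up−V_dn)/(S_up−S_dn) = (60.4328−18.0248)/(120.8628−78.4548) = 1.0000. V = [p*·60.4328 + (1−p*)·18.0248]/1.01 = 46.1883. B = V − Δ·S = -59.8317.
(0,0): S=93.0000. Δ = (V_up−V_dn)/(S_up−S_dn) = (46.1883−8.9883)/(106.0200−68.8200) = 1.0000. V = [p*·46.1883 + (1−p*)·8.9883]/1.01 = 33.7607. B = V − Δ·S = -59.2393.
Self-financing check: at every node Δ·S+B equals the discounted successor values.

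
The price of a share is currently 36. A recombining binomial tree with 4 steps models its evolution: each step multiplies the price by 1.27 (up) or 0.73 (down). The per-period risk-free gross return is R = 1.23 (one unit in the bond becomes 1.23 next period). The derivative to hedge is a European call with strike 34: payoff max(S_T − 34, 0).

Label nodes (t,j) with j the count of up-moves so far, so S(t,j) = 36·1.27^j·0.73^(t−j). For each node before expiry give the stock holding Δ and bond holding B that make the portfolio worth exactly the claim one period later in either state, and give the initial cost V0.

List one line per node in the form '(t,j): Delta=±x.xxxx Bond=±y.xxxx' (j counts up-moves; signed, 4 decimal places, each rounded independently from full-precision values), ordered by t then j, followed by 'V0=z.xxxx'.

(0,0): Delta=0.9783 Bond=-14.0235
(1,0): Delta=0.7919 Bond=-12.3516
(1,1): Delta=0.9868 Bond=-17.6407
(2,0): Delta=0.0000 Bond=0.0000
(2,1): Delta=0.8283 Bond=-16.4078
(2,2): Delta=0.9941 Bond=-22.1213
(3,0): Delta=0.0000 Bond=0.0000
(3,1): Delta=0.0000 Bond=0.0000
(3,2): Delta=0.8664 Bond=-21.7961
(3,3): Delta=1.0000 Bond=-27.6423
V0=21.1942

Since d<R<u, set p* = (R−d)/(u−d) = 0.9259; price each node as the discounted p*-expectation of its children.
Terminal payoffs: V(4,0)=0.0000, V(4,1)=0.0000, V(4,2)=0.0000, V(4,3)=19.8315, V(4,4)=59.6521
(3,0): S=14.0046. Δ = (V_up−V_dn)/(S_up−S_dn) = (0.0000−0.0000)/(17.7859−10.2234) = 0.0000. V = [p*·0.0000 + (1−p*)·0.0000]/1.23 = 0.0000. B = V − Δ·S = 0.0000.
(3,1): S=24.3642. Δ = (V_up−V_dn)/(S_up−S_dn) = (0.0000−0.0000)/(30.9425−17.7859) = 0.0000. V = [p*·0.0000 + (1−p*)·0.0000]/1.23 = 0.0000. B = V − Δ·S = 0.0000.
(3,2): S=42.3870. Δ = (V_up−V_dn)/(S_up−S_dn) = (19.8315−0.0000)/(53.8315−30.9425) = 0.8664. V = [p*·19.8315 + (1−p*)·0.0000]/1.23 = 14.9289. B = V − Δ·S = -21.7961.
(3,3): S=73.7418. Δ = (V_up−V_dn)/(S_up−S_dn) = (59.6521−19.8315)/(93.6521−53.8315) = 1.0000. V = [p*·59.6521 + (1−p*)·19.8315]/1.23 = 46.0995. B = V − Δ·S = -27.6423.
(2,0): S=19.1844. Δ = (V_up−V_dn)/(S_up−S_dn) = (0.0000−0.0000)/(24.3642−14.0046) = 0.0000. V = [p*·0.0000 + (1−p*)·0.0000]/1.23 = 0.0000. B = V − Δ·S = 0.0000.
(2,1): S=33.3756. Δ = (V_up−V_dn)/(S_up−S_dn) = (14.9289−0.0000)/(42.3870−24.3642) = 0.8283. V = [p*·14.9289 + (1−p*)·0.0000]/1.23 = 11.2382. B = V − Δ·S = -16.4078.
(2,2): S=58.0644. Δ = (V_up−V_dn)/(S_up−S_dn) = (46.0995−14.9289)/(73.7418−42.3870) = 0.9941. V = [p*·46.0995 + (1−p*)·14.9289]/1.23 = 35.6021. B = V − Δ·S = -22.1213.
(1,0): S=26.2800. Δ = (V_up−V_dn)/(S_up−S_dn) = (11.2382−0.0000)/(33.3756−19.1844) = 0.7919. V = [p*·11.2382 + (1−p*)·0.0000]/1.23 = 8.4600. B = V − Δ·S = -12.3516.
(1,1): S=45.7200. Δ = (V_up−V_dn)/(S_up−S_dn) = (35.6021−11.2382)/(58.0644−33.3756) = 0.9868. V = [p*·35.6021 + (1−p*)·11.2382]/1.23 = 27.4775. B = V − Δ·S = -17.6407.
(0,0): S=36.0000. Δ = (V_up−V_dn)/(S_up−S_dn) = (27.4775−8.4600)/(45.7200−26.2800) = 0.9783. V = [p*·27.4775 + (1−p*)·8.4600]/1.23 = 21.1942. B = V − Δ·S = -14.0235.
The time-0 hedge costs 21.1942, which is the no-arbitrage price.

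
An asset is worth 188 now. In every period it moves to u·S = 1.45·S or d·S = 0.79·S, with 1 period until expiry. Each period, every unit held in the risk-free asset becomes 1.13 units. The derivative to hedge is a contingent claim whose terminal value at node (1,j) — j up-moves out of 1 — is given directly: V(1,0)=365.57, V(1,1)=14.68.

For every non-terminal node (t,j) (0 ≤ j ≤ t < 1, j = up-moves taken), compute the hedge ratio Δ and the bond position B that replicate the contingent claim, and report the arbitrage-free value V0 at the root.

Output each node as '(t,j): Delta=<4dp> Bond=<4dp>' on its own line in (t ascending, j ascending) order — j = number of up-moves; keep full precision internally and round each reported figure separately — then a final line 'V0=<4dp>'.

Risk-neutral probability p* = (R−d)/(u−d) = (1.13−0.79)/(1.45−0.79) = 0.5152.
Terminal values V(1,·): V(1,0)=365.5700, V(1,1)=14.6800
(0,0): S=188.0000. Δ = (V_up−V_dn)/(S_up−S_dn) = (14.6800−365.5700)/(272.6000−148.5200) = -2.8279. V = [p*·14.6800 + (1−p*)·365.5700]/1.13 = 163.5473. B = V − Δ·S = 695.1988.
Self-financing check: at every node Δ·S+B equals the discounted successor values.

(0,0): Delta=-2.8279 Bond=695.1988
V0=163.5473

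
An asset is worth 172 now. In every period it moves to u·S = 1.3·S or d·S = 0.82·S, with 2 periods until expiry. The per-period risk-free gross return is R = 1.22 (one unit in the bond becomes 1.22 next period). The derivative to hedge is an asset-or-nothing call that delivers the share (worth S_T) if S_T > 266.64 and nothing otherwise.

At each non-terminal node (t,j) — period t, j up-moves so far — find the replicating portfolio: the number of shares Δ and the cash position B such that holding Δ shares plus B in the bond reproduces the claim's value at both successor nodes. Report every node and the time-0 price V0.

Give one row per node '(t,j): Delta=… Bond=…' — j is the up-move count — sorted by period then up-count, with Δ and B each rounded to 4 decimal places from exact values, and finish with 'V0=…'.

(0,0): Delta=2.4049 Bond=-278.0269
(1,0): Delta=0.0000 Bond=0.0000
(1,1): Delta=2.7083 Bond=-407.0314
V0=135.6229

Under the risk-neutral measure, an up-move has probability p* = (R−d)/(u−d) = 0.8333 and values discount at R = 1.22.
Payoff layer (t=2): V(2,0)=0.0000, V(2,1)=0.0000, V(2,2)=290.6800
  t=1,j=0: stock 141.0400 → up 183.3520 (V=0.0000), down 115.6528 (V=0.0000). Price 0.0000; hedge Δ=0.0000, bond B=0.0000.
  t=1,j=1: stock 223.6000 → up 290.6800 (V=290.6800), down 183.3520 (V=0.0000). Price 198.5519; hedge Δ=2.7083, bond B=-407.0314.
  t=0,j=0: stock 172.0000 → up 223.6000 (V=198.5519), down 141.0400 (V=0.0000). Price 135.6229; hedge Δ=2.4049, bond B=-278.0269.
Self-financing check: at every node Δ·S+B equals the discounted successor values.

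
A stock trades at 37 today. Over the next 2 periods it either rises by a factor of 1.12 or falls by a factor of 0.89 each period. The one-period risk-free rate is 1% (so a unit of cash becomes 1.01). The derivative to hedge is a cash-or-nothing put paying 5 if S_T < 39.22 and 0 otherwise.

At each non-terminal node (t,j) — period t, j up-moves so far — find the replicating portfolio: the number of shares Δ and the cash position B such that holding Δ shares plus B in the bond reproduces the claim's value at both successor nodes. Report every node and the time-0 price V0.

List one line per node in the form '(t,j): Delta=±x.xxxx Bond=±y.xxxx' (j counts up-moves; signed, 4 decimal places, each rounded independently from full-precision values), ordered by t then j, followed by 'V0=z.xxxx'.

Risk-neutral probability p* = (R−d)/(u−d) = (1.01−0.89)/(1.12−0.89) = 0.5217.
At expiry t=2: V(2,0)=5.0000, V(2,1)=5.0000, V(2,2)=0.0000
Node (1,0) S=32.9300: V=(p*·5.0000+(1−p*)·5.0000)/1.01=4.9505; Δ=(5.0000−5.0000)/(36.8816−29.3077)=0.0000; B=V−Δ·S=4.9505
Node (1,1) S=41.4400: V=(p*·0.0000+(1−p*)·5.0000)/1.01=2.3676; Δ=(0.0000−5.0000)/(46.4128−36.8816)=-0.5246; B=V−Δ·S=24.1068
Node (0,0) S=37.0000: V=(p*·2.3676+(1−p*)·4.9505)/1.01=3.5672; Δ=(2.3676−4.9505)/(41.4400−32.9300)=-0.3035; B=V−Δ·S=14.7971
Check: Δ(0,0)·S0 + B(0,0) = 3.5672 = V0.

(0,0): Delta=-0.3035 Bond=14.7971
(1,0): Delta=0.0000 Bond=4.9505
(1,1): Delta=-0.5246 Bond=24.1068
V0=3.5672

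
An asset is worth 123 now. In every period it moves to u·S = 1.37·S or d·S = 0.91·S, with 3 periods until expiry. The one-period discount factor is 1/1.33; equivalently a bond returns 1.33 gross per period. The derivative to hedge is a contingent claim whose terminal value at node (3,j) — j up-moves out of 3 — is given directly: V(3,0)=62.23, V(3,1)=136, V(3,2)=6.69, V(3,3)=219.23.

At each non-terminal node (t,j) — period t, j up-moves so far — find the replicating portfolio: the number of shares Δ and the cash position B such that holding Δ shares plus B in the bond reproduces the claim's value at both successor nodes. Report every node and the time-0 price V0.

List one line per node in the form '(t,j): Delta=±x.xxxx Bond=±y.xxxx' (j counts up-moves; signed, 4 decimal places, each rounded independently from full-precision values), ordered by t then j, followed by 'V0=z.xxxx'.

(0,0): Delta=1.5708 Bond=-120.4418
(1,0): Delta=-1.6304 Bond=198.1230
(1,1): Delta=1.7733 Bond=-194.3124
(2,0): Delta=1.5745 Bond=-62.9371
(2,1): Delta=-1.8332 Bond=294.5932
(2,2): Delta=2.0014 Bond=-311.1049
V0=72.7614

Under the risk-neutral measure, an up-move has probability p* = (R−d)/(u−d) = 0.9130 and values discount at R = 1.33.
Terminal values V(3,·): V(3,0)=62.2300, V(3,1)=136.0000, V(3,2)=6.6900, V(3,3)=219.2300
(2,0): S=101.8563. Δ = (V_up−V_dn)/(S_up−S_dn) = (136.0000−62.2300)/(139.5431−92.6892) = 1.5745. V = [p*·136.0000 + (1−p*)·62.2300]/1.33 = 97.4325. B = V − Δ·S = -62.9371.
(2,1): S=153.3441. Δ = (V_up−V_dn)/(S_up−S_dn) = (6.6900−136.0000)/(210.0814−139.5431) = -1.8332. V = [p*·6.6900 + (1−p*)·136.0000]/1.33 = 13.4845. B = V − Δ·S = 294.5932.
(2,2): S=230.8587. Δ = (V_up−V_dn)/(S_up−S_dn) = (219.2300−6.6900)/(316.2764−210.0814) = 2.0014. V = [p*·219.2300 + (1−p*)·6.6900]/1.33 = 150.9385. B = V − Δ·S = -311.1049.
(1,0): S=111.9300. Δ = (V_up−V_dn)/(S_up−S_dn) = (13.4845−97.4325)/(153.3441−101.8563) = -1.6304. V = [p*·13.4845 + (1−p*)·97.4325]/1.33 = 15.6273. B = V − Δ·S = 198.1230.
(1,1): S=168.5100. Δ = (V_up−V_dn)/(S_up−S_dn) = (150.9385−13.4845)/(230.8587−153.3441) = 1.7733. V = [p*·150.9385 + (1−p*)·13.4845]/1.33 = 104.5008. B = V − Δ·S = -194.3124.
(0,0): S=123.0000. Δ = (V_up−V_dn)/(S_up−S_dn) = (104.5008−15.6273)/(168.5100−111.9300) = 1.5708. V = [p*·104.5008 + (1−p*)·15.6273]/1.33 = 72.7614. B = V − Δ·S = -120.4418.
Root portfolio cost Δ·123+B reproduces V0=72.7614.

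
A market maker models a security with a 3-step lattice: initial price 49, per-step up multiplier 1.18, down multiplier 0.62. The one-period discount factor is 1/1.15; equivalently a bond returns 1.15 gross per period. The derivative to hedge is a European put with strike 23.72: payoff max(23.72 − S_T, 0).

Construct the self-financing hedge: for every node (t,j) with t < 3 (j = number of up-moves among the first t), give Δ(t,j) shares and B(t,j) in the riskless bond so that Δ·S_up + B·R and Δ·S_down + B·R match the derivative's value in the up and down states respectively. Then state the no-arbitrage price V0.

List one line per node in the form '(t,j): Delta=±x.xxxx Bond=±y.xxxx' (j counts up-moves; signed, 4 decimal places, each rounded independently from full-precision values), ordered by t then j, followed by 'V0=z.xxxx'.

(0,0): Delta=-0.0050 Bond=0.2547
(1,0): Delta=-0.1012 Bond=3.2137
(1,1): Delta=-0.0021 Bond=0.1275
(2,0): Delta=-1.0000 Bond=20.6261
(2,1): Delta=-0.0744 Bond=2.7374
(2,2): Delta=0.0000 Bond=0.0000
V0=0.0092

The replicating-portfolio and risk-neutral prices coincide; use p* = (1.15−0.62)/(1.18−0.62) = 0.9464 for the latter.
At expiry t=3: V(3,0)=12.0419, V(3,1)=1.4940, V(3,2)=0.0000, V(3,3)=0.0000
(2,0): S=18.8356. Δ = (V_up−V_dn)/(S_up−S_dn) = (1.4940−12.0419)/(22.2260−11.6781) = -1.0000. V = [p*·1.4940 + (1−p*)·12.0419]/1.15 = 1.7905. B = V − Δ·S = 20.6261.
(2,1): S=35.8484. Δ = (V_up−V_dn)/(S_up−S_dn) = (0.0000−1.4940)/(42.3011−22.2260) = -0.0744. V = [p*·0.0000 + (1−p*)·1.4940]/1.15 = 0.0696. B = V − Δ·S = 2.7374.
(2,2): S=68.2276. Δ = (V_up−V_dn)/(S_up−S_dn) = (0.0000−0.0000)/(80.5086−42.3011) = 0.0000. V = [p*·0.0000 + (1−p*)·0.0000]/1.15 = 0.0000. B = V − Δ·S = 0.0000.
(1,0): S=30.3800. Δ = (V_up−V_dn)/(S_up−S_dn) = (0.0696−1.7905)/(35.8484−18.8356) = -0.1012. V = [p*·0.0696 + (1−p*)·1.7905]/1.15 = 0.1407. B = V − Δ·S = 3.2137.
(1,1): S=57.8200. Δ = (V_up−V_dn)/(S_up−S_dn) = (0.0000−0.0696)/(68.2276−35.8484) = -0.0021. V = [p*·0.0000 + (1−p*)·0.0696]/1.15 = 0.0032. B = V − Δ·S = 0.1275.
(0,0): S=49.0000. Δ = (V_up−V_dn)/(S_up−S_dn) = (0.0032−0.1407)/(57.8200−30.3800) = -0.0050. V = [p*·0.0032 + (1−p*)·0.1407]/1.15 = 0.0092. B = V − Δ·S = 0.2547.
Self-financing check: at every node Δ·S+B equals the discounted successor values.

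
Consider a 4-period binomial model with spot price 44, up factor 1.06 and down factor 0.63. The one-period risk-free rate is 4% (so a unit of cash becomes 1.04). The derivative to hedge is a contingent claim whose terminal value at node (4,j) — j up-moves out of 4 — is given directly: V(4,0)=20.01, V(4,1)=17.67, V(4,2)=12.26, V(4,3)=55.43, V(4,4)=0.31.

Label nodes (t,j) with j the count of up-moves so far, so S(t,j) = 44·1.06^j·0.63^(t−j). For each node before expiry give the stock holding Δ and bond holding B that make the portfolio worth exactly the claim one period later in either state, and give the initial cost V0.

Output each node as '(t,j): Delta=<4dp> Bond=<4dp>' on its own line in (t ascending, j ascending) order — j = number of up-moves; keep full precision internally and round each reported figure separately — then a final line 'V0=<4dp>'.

(0,0): Delta=-1.9894 Bond=95.5218
(1,0): Delta=3.0067 Bond=-39.1471
(1,1): Delta=-2.1342 Bond=106.0982
(2,0): Delta=-0.6744 Bond=23.5724
(2,1): Delta=3.1134 Bond=-43.8489
(2,2): Delta=-2.2863 Bond=117.8637
(3,0): Delta=-0.4946 Bond=22.5369
(3,1): Delta=-0.6797 Bond=24.6118
(3,2): Delta=3.2234 Bond=-49.0280
(3,3): Delta=-2.4461 Bond=130.9492
V0=7.9901

Under the risk-neutral measure, an up-move has probability p* = (R−d)/(u−d) = 0.9535 and values discount at R = 1.04.
Payoff layer (t=4): V(4,0)=20.0100, V(4,1)=17.6700, V(4,2)=12.2600, V(4,3)=55.4300, V(4,4)=0.3100
  t=3,j=0: stock 11.0021 → up 11.6622 (V=17.6700), down 6.9313 (V=20.0100). Price 17.0950; hedge Δ=-0.4946, bond B=22.5369.
  t=3,j=1: stock 18.5114 → up 19.6221 (V=12.2600), down 11.6622 (V=17.6700). Price 12.0304; hedge Δ=-0.6797, bond B=24.6118.
  t=3,j=2: stock 31.1462 → up 33.0150 (V=55.4300), down 19.6221 (V=12.2600). Price 51.3674; hedge Δ=3.2234, bond B=-49.0280.
  t=3,j=3: stock 52.4047 → up 55.5490 (V=0.3100), down 33.0150 (V=55.4300). Price 2.7632; hedge Δ=-2.4461, bond B=130.9492.
  t=2,j=0: stock 17.4636 → up 18.5114 (V=12.0304), down 11.0021 (V=17.0950). Price 11.7942; hedge Δ=-0.6744, bond B=23.5724.
  t=2,j=1: stock 29.3832 → up 31.1462 (V=51.3674), down 18.5114 (V=12.0304). Price 47.6325; hedge Δ=3.1134, bond B=-43.8489.
  t=2,j=2: stock 49.4384 → up 52.4047 (V=2.7632), down 31.1462 (V=51.3674). Price 4.8306; hedge Δ=-2.2863, bond B=117.8637.
  t=1,j=0: stock 27.7200 → up 29.3832 (V=47.6325), down 17.4636 (V=11.7942). Price 44.1977; hedge Δ=3.0067, bond B=-39.1471.
  t=1,j=1: stock 46.6400 → up 49.4384 (V=4.8306), down 29.3832 (V=47.6325). Price 6.5591; hedge Δ=-2.1342, bond B=106.0982.
  t=0,j=0: stock 44.0000 → up 46.6400 (V=6.5591), down 27.7200 (V=44.1977). Price 7.9901; hedge Δ=-1.9894, bond B=95.5218.
Check: Δ(0,0)·S0 + B(0,0) = 7.9901 = V0.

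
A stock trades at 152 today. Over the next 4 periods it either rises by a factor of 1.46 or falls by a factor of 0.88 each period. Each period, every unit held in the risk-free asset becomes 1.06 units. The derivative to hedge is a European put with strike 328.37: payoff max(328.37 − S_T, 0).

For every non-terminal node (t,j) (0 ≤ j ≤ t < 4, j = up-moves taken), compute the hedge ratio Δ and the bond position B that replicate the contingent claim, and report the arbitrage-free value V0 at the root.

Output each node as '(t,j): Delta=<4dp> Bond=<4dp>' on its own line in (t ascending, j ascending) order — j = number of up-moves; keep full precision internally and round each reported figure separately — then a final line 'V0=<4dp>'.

Risk-neutral probability p* = (R−d)/(u−d) = (1.06−0.88)/(1.46−0.88) = 0.3103.
At expiry t=4: V(4,0)=237.2163, V(4,1)=177.1377, V(4,2)=77.4619, V(4,3)=0.0000, V(4,4)=0.0000
Node (3,0) S=103.5837: V=(p*·177.1377+(1−p*)·237.2163)/1.06=206.1993; Δ=(177.1377−237.2163)/(151.2323−91.1537)=-1.0000; B=V−Δ·S=309.7830
Node (3,1) S=171.8548: V=(p*·77.4619+(1−p*)·177.1377)/1.06=137.9282; Δ=(77.4619−177.1377)/(250.9081−151.2323)=-1.0000; B=V−Δ·S=309.7830
Node (3,2) S=285.1228: V=(p*·0.0000+(1−p*)·77.4619)/1.06=50.3981; Δ=(0.0000−77.4619)/(416.2793−250.9081)=-0.4684; B=V−Δ·S=183.9532
Node (3,3) S=473.0447: V=(p*·0.0000+(1−p*)·0.0000)/1.06=0.0000; Δ=(0.0000−0.0000)/(690.6452−416.2793)=0.0000; B=V−Δ·S=0.0000
Node (2,0) S=117.7088: V=(p*·137.9282+(1−p*)·206.1993)/1.06=174.5393; Δ=(137.9282−206.1993)/(171.8548−103.5837)=-1.0000; B=V−Δ·S=292.2481
Node (2,1) S=195.2896: V=(p*·50.3981+(1−p*)·137.9282)/1.06=104.4940; Δ=(50.3981−137.9282)/(285.1228−171.8548)=-0.7728; B=V−Δ·S=255.4079
Node (2,2) S=324.0032: V=(p*·0.0000+(1−p*)·50.3981)/1.06=32.7899; Δ=(0.0000−50.3981)/(473.0447−285.1228)=-0.2682; B=V−Δ·S=119.6833
Node (1,0) S=133.7600: V=(p*·104.4940+(1−p*)·174.5393)/1.06=144.1520; Δ=(104.4940−174.5393)/(195.2896−117.7088)=-0.9029; B=V−Δ·S=264.9198
Node (1,1) S=221.9200: V=(p*·32.7899+(1−p*)·104.4940)/1.06=77.5859; Δ=(32.7899−104.4940)/(324.0032−195.2896)=-0.5571; B=V−Δ·S=201.2136
Node (0,0) S=152.0000: V=(p*·77.5859+(1−p*)·144.1520)/1.06=116.5034; Δ=(77.5859−144.1520)/(221.9200−133.7600)=-0.7551; B=V−Δ·S=231.2725
Root portfolio cost Δ·152+B reproduces V0=116.5034.

(0,0): Delta=-0.7551 Bond=231.2725
(1,0): Delta=-0.9029 Bond=264.9198
(1,1): Delta=-0.5571 Bond=201.2136
(2,0): Delta=-1.0000 Bond=292.2481
(2,1): Delta=-0.7728 Bond=255.4079
(2,2): Delta=-0.2682 Bond=119.6833
(3,0): Delta=-1.0000 Bond=309.7830
(3,1): Delta=-1.0000 Bond=309.7830
(3,2): Delta=-0.4684 Bond=183.9532
(3,3): Delta=0.0000 Bond=0.0000
V0=116.5034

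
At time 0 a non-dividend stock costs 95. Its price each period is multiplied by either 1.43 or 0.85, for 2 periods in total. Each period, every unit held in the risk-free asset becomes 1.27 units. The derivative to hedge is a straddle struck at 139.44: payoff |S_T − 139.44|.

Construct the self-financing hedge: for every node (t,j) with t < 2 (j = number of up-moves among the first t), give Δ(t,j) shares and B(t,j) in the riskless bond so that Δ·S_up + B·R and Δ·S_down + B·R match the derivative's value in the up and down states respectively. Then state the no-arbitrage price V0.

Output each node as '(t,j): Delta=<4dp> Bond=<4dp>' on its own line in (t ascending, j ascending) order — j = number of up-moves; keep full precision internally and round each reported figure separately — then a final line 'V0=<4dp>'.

(0,0): Delta=0.1347 Bond=14.3061
(1,0): Delta=-1.0000 Bond=109.7953
(1,1): Delta=0.3916 Bond=-16.7366
V0=27.1020

Risk-neutral probability p* = (R−d)/(u−d) = (1.27−0.85)/(1.43−0.85) = 0.7241.
Terminal payoffs: V(2,0)=70.8025, V(2,1)=23.9675, V(2,2)=54.8255
  t=1,j=0: stock 80.7500 → up 115.4725 (V=23.9675), down 68.6375 (V=70.8025). Price 29.0453; hedge Δ=-1.0000, bond B=109.7953.
  t=1,j=1: stock 135.8500 → up 194.2655 (V=54.8255), down 115.4725 (V=23.9675). Price 36.4669; hedge Δ=0.3916, bond B=-16.7366.
  t=0,j=0: stock 95.0000 → up 135.8500 (V=36.4669), down 80.7500 (V=29.0453). Price 27.1020; hedge Δ=0.1347, bond B=14.3061.
The time-0 hedge costs 27.1020, which is the no-arbitrage price.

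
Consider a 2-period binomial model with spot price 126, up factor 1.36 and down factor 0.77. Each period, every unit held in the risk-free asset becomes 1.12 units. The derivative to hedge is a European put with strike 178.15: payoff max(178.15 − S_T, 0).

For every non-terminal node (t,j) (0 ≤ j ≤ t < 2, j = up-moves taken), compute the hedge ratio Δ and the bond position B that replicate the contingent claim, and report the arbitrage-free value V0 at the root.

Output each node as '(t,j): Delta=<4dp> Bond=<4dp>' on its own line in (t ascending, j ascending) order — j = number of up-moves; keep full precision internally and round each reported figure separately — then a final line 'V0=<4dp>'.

(0,0): Delta=-0.6088 Bond=108.1366
(1,0): Delta=-1.0000 Bond=159.0625
(1,1): Delta=-0.4570 Bond=95.0905
V0=31.4217

Since d<R<u, set p* = (R−d)/(u−d) = 0.5932; price each node as the discounted p*-expectation of its children.
At expiry t=2: V(2,0)=103.4446, V(2,1)=46.2028, V(2,2)=0.0000
  t=1,j=0: stock 97.0200 → up 131.9472 (V=46.2028), down 74.7054 (V=103.4446). Price 62.0425; hedge Δ=-1.0000, bond B=159.0625.
  t=1,j=1: stock 171.3600 → up 233.0496 (V=0.0000), down 131.9472 (V=46.2028). Price 16.7807; hedge Δ=-0.4570, bond B=95.0905.
  t=0,j=0: stock 126.0000 → up 171.3600 (V=16.7807), down 97.0200 (V=62.0425). Price 31.4217; hedge Δ=-0.6088, bond B=108.1366.
The time-0 hedge costs 31.4217, which is the no-arbitrage price.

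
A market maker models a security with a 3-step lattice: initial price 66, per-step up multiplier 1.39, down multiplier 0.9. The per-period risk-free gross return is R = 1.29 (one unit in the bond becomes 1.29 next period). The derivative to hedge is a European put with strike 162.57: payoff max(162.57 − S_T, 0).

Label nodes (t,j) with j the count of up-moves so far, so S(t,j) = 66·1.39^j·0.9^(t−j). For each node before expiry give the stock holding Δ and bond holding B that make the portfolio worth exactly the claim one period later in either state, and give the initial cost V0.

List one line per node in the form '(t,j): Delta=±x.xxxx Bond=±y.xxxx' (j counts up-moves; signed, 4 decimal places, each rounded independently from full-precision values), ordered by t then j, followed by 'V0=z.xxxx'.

(0,0): Delta=-0.8272 Bond=67.7733
(1,0): Delta=-1.0000 Bond=97.6924
(1,1): Delta=-0.7985 Bond=84.7955
(2,0): Delta=-1.0000 Bond=126.0233
(2,1): Delta=-1.0000 Bond=126.0233
(2,2): Delta=-0.7650 Bond=105.1203
V0=13.1787

The replicating-portfolio and risk-neutral prices coincide; use p* = (1.29−0.9)/(1.39−0.9) = 0.7959 for the latter.
Terminal payoffs: V(3,0)=114.4560, V(3,1)=88.2606, V(3,2)=47.8033, V(3,3)=0.0000
  t=2,j=0: stock 53.4600 → up 74.3094 (V=88.2606), down 48.1140 (V=114.4560). Price 72.5633; hedge Δ=-1.0000, bond B=126.0233.
  t=2,j=1: stock 82.5660 → up 114.7667 (V=47.8033), down 74.3094 (V=88.2606). Price 43.4573; hedge Δ=-1.0000, bond B=126.0233.
  t=2,j=2: stock 127.5186 → up 177.2509 (V=0.0000), down 114.7667 (V=47.8033). Price 7.5626; hedge Δ=-0.7650, bond B=105.1203.
  t=1,j=0: stock 59.4000 → up 82.5660 (V=43.4573), down 53.4600 (V=72.5633). Price 38.2924; hedge Δ=-1.0000, bond B=97.6924.
  t=1,j=1: stock 91.7400 → up 127.5186 (V=7.5626), down 82.5660 (V=43.4573). Price 11.5411; hedge Δ=-0.7985, bond B=84.7955.
  t=0,j=0: stock 66.0000 → up 91.7400 (V=11.5411), down 59.4000 (V=38.2924). Price 13.1787; hedge Δ=-0.8272, bond B=67.7733.
Self-financing check: at every node Δ·S+B equals the discounted successor values.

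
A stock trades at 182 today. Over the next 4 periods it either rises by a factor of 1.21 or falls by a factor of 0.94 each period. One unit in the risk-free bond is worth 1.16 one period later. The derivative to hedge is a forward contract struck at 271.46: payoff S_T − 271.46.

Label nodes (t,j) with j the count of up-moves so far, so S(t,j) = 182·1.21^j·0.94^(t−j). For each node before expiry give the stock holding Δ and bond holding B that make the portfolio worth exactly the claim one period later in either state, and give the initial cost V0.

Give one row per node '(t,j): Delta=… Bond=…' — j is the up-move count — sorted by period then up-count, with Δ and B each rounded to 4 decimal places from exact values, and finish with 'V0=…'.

Under the risk-neutral measure, an up-move has probability p* = (R−d)/(u−d) = 0.8148 and values discount at R = 1.16.
At expiry t=4: V(4,0)=-129.3637, V(4,1)=-88.5488, V(4,2)=-36.0105, V(4,3)=31.6187, V(4,4)=118.6732
Node (3,0) S=151.1663: V=(p*·-88.5488+(1−p*)·-129.3637)/1.16=-82.8510; Δ=(-88.5488−-129.3637)/(182.9112−142.0963)=1.0000; B=V−Δ·S=-234.0172
Node (3,1) S=194.5864: V=(p*·-36.0105+(1−p*)·-88.5488)/1.16=-39.4308; Δ=(-36.0105−-88.5488)/(235.4495−182.9112)=1.0000; B=V−Δ·S=-234.0172
Node (3,2) S=250.4782: V=(p*·31.6187+(1−p*)·-36.0105)/1.16=16.4610; Δ=(31.6187−-36.0105)/(303.0787−235.4495)=1.0000; B=V−Δ·S=-234.0172
Node (3,3) S=322.4241: V=(p*·118.6732+(1−p*)·31.6187)/1.16=88.4069; Δ=(118.6732−31.6187)/(390.1332−303.0787)=1.0000; B=V−Δ·S=-234.0172
Node (2,0) S=160.8152: V=(p*·-39.4308+(1−p*)·-82.8510)/1.16=-40.9238; Δ=(-39.4308−-82.8510)/(194.5864−151.1663)=1.0000; B=V−Δ·S=-201.7390
Node (2,1) S=207.0068: V=(p*·16.4610+(1−p*)·-39.4308)/1.16=5.2678; Δ=(16.4610−-39.4308)/(250.4782−194.5864)=1.0000; B=V−Δ·S=-201.7390
Node (2,2) S=266.4662: V=(p*·88.4069+(1−p*)·16.4610)/1.16=64.7272; Δ=(88.4069−16.4610)/(322.4241−250.4782)=1.0000; B=V−Δ·S=-201.7390
Node (1,0) S=171.0800: V=(p*·5.2678+(1−p*)·-40.9238)/1.16=-2.8329; Δ=(5.2678−-40.9238)/(207.0068−160.8152)=1.0000; B=V−Δ·S=-173.9129
Node (1,1) S=220.2200: V=(p*·64.7272+(1−p*)·5.2678)/1.16=46.3071; Δ=(64.7272−5.2678)/(266.4662−207.0068)=1.0000; B=V−Δ·S=-173.9129
Node (0,0) S=182.0000: V=(p*·46.3071+(1−p*)·-2.8329)/1.16=32.0751; Δ=(46.3071−-2.8329)/(220.2200−171.0800)=1.0000; B=V−Δ·S=-149.9249
Check: Δ(0,0)·S0 + B(0,0) = 32.0751 = V0.

(0,0): Delta=1.0000 Bond=-149.9249
(1,0): Delta=1.0000 Bond=-173.9129
(1,1): Delta=1.0000 Bond=-173.9129
(2,0): Delta=1.0000 Bond=-201.7390
(2,1): Delta=1.0000 Bond=-201.7390
(2,2): Delta=1.0000 Bond=-201.7390
(3,0): Delta=1.0000 Bond=-234.0172
(3,1): Delta=1.0000 Bond=-234.0172
(3,2): Delta=1.0000 Bond=-234.0172
(3,3): Delta=1.0000 Bond=-234.0172
V0=32.0751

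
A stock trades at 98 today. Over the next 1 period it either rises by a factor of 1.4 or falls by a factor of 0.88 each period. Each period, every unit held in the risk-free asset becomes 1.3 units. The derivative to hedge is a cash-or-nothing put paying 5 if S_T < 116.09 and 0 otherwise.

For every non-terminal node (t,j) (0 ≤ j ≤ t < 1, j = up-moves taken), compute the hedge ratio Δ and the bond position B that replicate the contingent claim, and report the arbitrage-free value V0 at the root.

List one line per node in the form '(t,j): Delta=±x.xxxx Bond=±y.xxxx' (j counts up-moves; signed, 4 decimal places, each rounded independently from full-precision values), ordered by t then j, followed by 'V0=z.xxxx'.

The replicating-portfolio and risk-neutral prices coincide; use p* = (1.3−0.88)/(1.4−0.88) = 0.8077 for the latter.
Payoff layer (t=1): V(1,0)=5.0000, V(1,1)=0.0000
Node (0,0) S=98.0000: V=(p*·0.0000+(1−p*)·5.0000)/1.3=0.7396; Δ=(0.0000−5.0000)/(137.2000−86.2400)=-0.0981; B=V−Δ·S=10.3550
The time-0 hedge costs 0.7396, which is the no-arbitrage price.

(0,0): Delta=-0.0981 Bond=10.3550
V0=0.7396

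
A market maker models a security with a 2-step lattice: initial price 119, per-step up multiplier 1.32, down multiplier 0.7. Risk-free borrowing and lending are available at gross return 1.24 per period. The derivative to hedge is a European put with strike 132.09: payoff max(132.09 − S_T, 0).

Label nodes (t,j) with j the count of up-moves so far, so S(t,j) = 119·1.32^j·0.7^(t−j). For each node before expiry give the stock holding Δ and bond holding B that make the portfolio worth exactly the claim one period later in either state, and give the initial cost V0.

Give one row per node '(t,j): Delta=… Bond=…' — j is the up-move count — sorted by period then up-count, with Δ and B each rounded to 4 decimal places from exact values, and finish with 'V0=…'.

(0,0): Delta=-0.2836 Bond=37.7779
(1,0): Delta=-1.0000 Bond=106.5242
(1,1): Delta=-0.2273 Bond=38.0032
V0=4.0344

The replicating-portfolio and risk-neutral prices coincide; use p* = (1.24−0.7)/(1.32−0.7) = 0.8710 for the latter.
Terminal values V(2,·): V(2,0)=73.7800, V(2,1)=22.1340, V(2,2)=0.0000
Node (1,0) S=83.3000: V=(p*·22.1340+(1−p*)·73.7800)/1.24=23.2242; Δ=(22.1340−73.7800)/(109.9560−58.3100)=-1.0000; B=V−Δ·S=106.5242
Node (1,1) S=157.0800: V=(p*·0.0000+(1−p*)·22.1340)/1.24=2.3032; Δ=(0.0000−22.1340)/(207.3456−109.9560)=-0.2273; B=V−Δ·S=38.0032
Node (0,0) S=119.0000: V=(p*·2.3032+(1−p*)·23.2242)/1.24=4.0344; Δ=(2.3032−23.2242)/(157.0800−83.3000)=-0.2836; B=V−Δ·S=37.7779
Self-financing check: at every node Δ·S+B equals the discounted successor values.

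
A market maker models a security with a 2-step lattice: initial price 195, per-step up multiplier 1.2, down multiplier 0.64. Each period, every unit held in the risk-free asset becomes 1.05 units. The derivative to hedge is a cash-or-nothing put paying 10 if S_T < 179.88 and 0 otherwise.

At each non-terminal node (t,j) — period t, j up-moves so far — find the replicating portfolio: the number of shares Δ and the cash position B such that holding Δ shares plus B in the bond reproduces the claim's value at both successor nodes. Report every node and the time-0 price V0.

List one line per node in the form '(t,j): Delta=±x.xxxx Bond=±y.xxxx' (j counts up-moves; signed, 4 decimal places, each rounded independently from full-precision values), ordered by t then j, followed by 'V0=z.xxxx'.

Risk-neutral probability p* = (R−d)/(u−d) = (1.05−0.64)/(1.2−0.64) = 0.7321.
Terminal payoffs: V(2,0)=10.0000, V(2,1)=10.0000, V(2,2)=0.0000
Node (1,0) S=124.8000: V=(p*·10.0000+(1−p*)·10.0000)/1.05=9.5238; Δ=(10.0000−10.0000)/(149.7600−79.8720)=0.0000; B=V−Δ·S=9.5238
Node (1,1) S=234.0000: V=(p*·0.0000+(1−p*)·10.0000)/1.05=2.5510; Δ=(0.0000−10.0000)/(280.8000−149.7600)=-0.0763; B=V−Δ·S=20.4082
Node (0,0) S=195.0000: V=(p*·2.5510+(1−p*)·9.5238)/1.05=4.2083; Δ=(2.5510−9.5238)/(234.0000−124.8000)=-0.0639; B=V−Δ·S=16.6597
Self-financing check: at every node Δ·S+B equals the discounted successor values.

(0,0): Delta=-0.0639 Bond=16.6597
(1,0): Delta=0.0000 Bond=9.5238
(1,1): Delta=-0.0763 Bond=20.4082
V0=4.2083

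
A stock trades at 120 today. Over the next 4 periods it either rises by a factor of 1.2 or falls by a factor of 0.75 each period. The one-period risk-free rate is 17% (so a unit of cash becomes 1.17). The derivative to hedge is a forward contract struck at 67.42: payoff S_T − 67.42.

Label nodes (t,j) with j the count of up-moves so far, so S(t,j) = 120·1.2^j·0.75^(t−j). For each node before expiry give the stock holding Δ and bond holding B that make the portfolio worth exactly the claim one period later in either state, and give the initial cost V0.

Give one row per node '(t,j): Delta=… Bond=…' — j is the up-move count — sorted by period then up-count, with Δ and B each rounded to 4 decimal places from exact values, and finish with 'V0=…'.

(0,0): Delta=1.0000 Bond=-35.9787
(1,0): Delta=1.0000 Bond=-42.0951
(1,1): Delta=1.0000 Bond=-42.0951
(2,0): Delta=1.0000 Bond=-49.2512
(2,1): Delta=1.0000 Bond=-49.2512
(2,2): Delta=1.0000 Bond=-49.2512
(3,0): Delta=1.0000 Bond=-57.6239
(3,1): Delta=1.0000 Bond=-57.6239
(3,2): Delta=1.0000 Bond=-57.6239
(3,3): Delta=1.0000 Bond=-57.6239
V0=84.0213

Under the risk-neutral measure, an up-move has probability p* = (R−d)/(u−d) = 0.9333 and values discount at R = 1.17.
Terminal values V(4,·): V(4,0)=-29.4513, V(4,1)=-6.6700, V(4,2)=29.7800, V(4,3)=88.1000, V(4,4)=181.4120
  t=3,j=0: stock 50.6250 → up 60.7500 (V=-6.6700), down 37.9688 (V=-29.4513). Price -6.9989; hedge Δ=1.0000, bond B=-57.6239.
  t=3,j=1: stock 81.0000 → up 97.2000 (V=29.7800), down 60.7500 (V=-6.6700). Price 23.3761; hedge Δ=1.0000, bond B=-57.6239.
  t=3,j=2: stock 129.6000 → up 155.5200 (V=88.1000), down 97.2000 (V=29.7800). Price 71.9761; hedge Δ=1.0000, bond B=-57.6239.
  t=3,j=3: stock 207.3600 → up 248.8320 (V=181.4120), down 155.5200 (V=88.1000). Price 149.7361; hedge Δ=1.0000, bond B=-57.6239.
  t=2,j=0: stock 67.5000 → up 81.0000 (V=23.3761), down 50.6250 (V=-6.9989). Price 18.2488; hedge Δ=1.0000, bond B=-49.2512.
  t=2,j=1: stock 108.0000 → up 129.6000 (V=71.9761), down 81.0000 (V=23.3761). Price 58.7488; hedge Δ=1.0000, bond B=-49.2512.
  t=2,j=2: stock 172.8000 → up 207.3600 (V=149.7361), down 129.6000 (V=71.9761). Price 123.5488; hedge Δ=1.0000, bond B=-49.2512.
  t=1,j=0: stock 90.0000 → up 108.0000 (V=58.7488), down 67.5000 (V=18.2488). Price 47.9049; hedge Δ=1.0000, bond B=-42.0951.
  t=1,j=1: stock 144.0000 → up 172.8000 (V=123.5488), down 108.0000 (V=58.7488). Price 101.9049; hedge Δ=1.0000, bond B=-42.0951.
  t=0,j=0: stock 120.0000 → up 144.0000 (V=101.9049), down 90.0000 (V=47.9049). Price 84.0213; hedge Δ=1.0000, bond B=-35.9787.
Check: Δ(0,0)·S0 + B(0,0) = 84.0213 = V0.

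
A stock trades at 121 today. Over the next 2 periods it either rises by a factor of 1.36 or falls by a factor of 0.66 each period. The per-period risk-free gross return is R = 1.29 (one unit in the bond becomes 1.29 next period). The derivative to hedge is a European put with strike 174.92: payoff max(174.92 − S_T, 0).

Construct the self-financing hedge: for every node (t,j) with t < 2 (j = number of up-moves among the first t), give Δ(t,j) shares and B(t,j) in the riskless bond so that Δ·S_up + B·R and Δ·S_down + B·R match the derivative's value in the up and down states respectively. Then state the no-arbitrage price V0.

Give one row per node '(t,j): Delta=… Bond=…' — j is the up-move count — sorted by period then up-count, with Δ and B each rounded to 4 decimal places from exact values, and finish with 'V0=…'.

No-arbitrage ⇒ martingale measure with p* = (R−d)/(u−d) = 0.9000.
Terminal payoffs: V(2,0)=122.2124, V(2,1)=66.3104, V(2,2)=0.0000
(1,0): S=79.8600. Δ = (V_up−V_dn)/(S_up−S_dn) = (66.3104−122.2124)/(108.6096−52.7076) = -1.0000. V = [p*·66.3104 + (1−p*)·122.2124]/1.29 = 55.7369. B = V − Δ·S = 135.5969.
(1,1): S=164.5600. Δ = (V_up−V_dn)/(S_up−S_dn) = (0.0000−66.3104)/(223.8016−108.6096) = -0.5757. V = [p*·0.0000 + (1−p*)·66.3104]/1.29 = 5.1403. B = V − Δ·S = 99.8695.
(0,0): S=121.0000. Δ = (V_up−V_dn)/(S_up−S_dn) = (5.1403−55.7369)/(164.5600−79.8600) = -0.5974. V = [p*·5.1403 + (1−p*)·55.7369]/1.29 = 7.9070. B = V − Δ·S = 80.1878.
Each (Δ,B) replicates both successor values, so the strategy is self-financing and V0 is arbitrage-free.

(0,0): Delta=-0.5974 Bond=80.1878
(1,0): Delta=-1.0000 Bond=135.5969
(1,1): Delta=-0.5757 Bond=99.8695
V0=7.9070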